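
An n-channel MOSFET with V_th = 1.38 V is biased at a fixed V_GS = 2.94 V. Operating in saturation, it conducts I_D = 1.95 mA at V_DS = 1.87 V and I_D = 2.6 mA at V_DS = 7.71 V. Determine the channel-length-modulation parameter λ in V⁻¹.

λ = 0.0639 V⁻¹

With V_GS fixed, I_D ∝ (1 + λ V_DS) in saturation, so I_D2/I_D1 = (1 + λ V_DS2)/(1 + λ V_DS1).
2.6/1.95 = 1.333 = (1 + 7.71 λ)/(1 + 1.87 λ).
Solving: λ (I_D1 V_DS2 − I_D2 V_DS1) = I_D2 − I_D1, so λ = (2.6 − 1.95) / (1.95 × 7.71 − 2.6 × 1.87) = 0.65 / 10.2 = 0.0639 V⁻¹.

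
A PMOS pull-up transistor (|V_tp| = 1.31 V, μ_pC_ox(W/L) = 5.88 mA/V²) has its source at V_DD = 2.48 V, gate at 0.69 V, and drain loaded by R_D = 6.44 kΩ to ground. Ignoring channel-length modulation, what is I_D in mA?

V_SG = V_DD − V_G = 2.48 − 0.69 = 1.79 V, so V_ov = 1.79 − 1.31 = 0.48 V.
Assume saturation: I_D = ½ k_p V_ov² = 0.5 × 5.88 × 0.48² = 0.677 mA, giving V_SD = V_DD − I_D R_D = 2.48 − 0.677 × 6.44 = -1.88 V.
But -1.88 V < V_ov = 0.48 V, so the device is actually in triode.
In triode I_D = k_p[V_ov V_SD − ½ V_SD²] and I_D = (V_DD − V_SD)/R_D. Equating: 18.9 V_SD² − 19.18 V_SD + 2.48 = 0, giving V_SD = 0.152 V (the root below V_ov).
I_D = (2.48 − 0.152) / 6.44 = 0.361 mA.

I_D = 0.361 mA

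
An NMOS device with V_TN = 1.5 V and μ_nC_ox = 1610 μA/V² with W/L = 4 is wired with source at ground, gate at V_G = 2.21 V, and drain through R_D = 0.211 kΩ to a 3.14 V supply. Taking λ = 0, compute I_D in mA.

I_D = 1.62 mA

V_GS = V_G = 2.21 V, so V_ov = 2.21 − 1.5 = 0.71 V.
k_n = μ_nC_ox · (W/L) = 6.44 mA/V².
Assume saturation: I_D = ½ k_n V_ov² = 0.5 × 6.44 × 0.71² = 1.62 mA, giving V_DS = V_DD − I_D R_D = 3.14 − 1.62 × 0.211 = 2.8 V.
V_DS = 2.8 V ≥ V_ov = 0.71 V, confirming saturation.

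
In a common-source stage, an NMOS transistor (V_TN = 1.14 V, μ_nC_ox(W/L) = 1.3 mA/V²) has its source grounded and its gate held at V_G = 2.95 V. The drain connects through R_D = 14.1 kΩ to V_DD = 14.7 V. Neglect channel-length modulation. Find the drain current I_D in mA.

V_GS = V_G = 2.95 V, so V_ov = 2.95 − 1.14 = 1.81 V.
Assume saturation: I_D = ½ k_n V_ov² = 0.5 × 1.3 × 1.81² = 2.13 mA, giving V_DS = V_DD − I_D R_D = 14.7 − 2.13 × 14.1 = -15.3 V.
But -15.3 V < V_ov = 1.81 V, so the device is actually in triode.
In triode I_D = k_n[V_ov V_DS − ½ V_DS²] and I_D = (V_DD − V_DS)/R_D. Equating: 9.17 V_DS² − 34.18 V_DS + 14.7 = 0, giving V_DS = 0.496 V (the root below V_ov).
I_D = (14.7 − 0.496) / 14.1 = 1.01 mA.

I_D = 1.01 mA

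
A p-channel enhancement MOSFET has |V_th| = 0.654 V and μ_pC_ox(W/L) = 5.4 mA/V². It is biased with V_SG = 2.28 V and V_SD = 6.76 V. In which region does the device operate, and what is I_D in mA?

Saturation; I_D = 7.14 mA

V_ov = V_SG − |V_th| = 2.28 − 0.654 = 1.63 V.
Since V_SD = 6.76 V ≥ V_ov = 1.63 V, the device is in saturation.
I_D = ½ k_p V_ov² = 0.5 × 5.4 × 1.63² = 7.14 mA.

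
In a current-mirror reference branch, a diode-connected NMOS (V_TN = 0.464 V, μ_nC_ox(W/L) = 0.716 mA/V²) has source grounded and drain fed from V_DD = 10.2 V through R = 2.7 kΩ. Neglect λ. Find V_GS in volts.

With gate tied to drain, V_GS = V_DS ≥ V_GS − V_TN, so the device is in saturation.
KCL at the drain: ½ k_n (V_GS − V_TN)² = (V_DD − V_GS)/R.
Let x = V_GS − 0.464. Then 0.967 x² + x − 9.736 = 0, giving x = 2.7 V (positive root), so V_GS = 3.16 V.
I_D = (V_DD − V_GS)/R = (10.2 − 3.16) / 2.7 = 2.61 mA.

V_GS = 3.16 V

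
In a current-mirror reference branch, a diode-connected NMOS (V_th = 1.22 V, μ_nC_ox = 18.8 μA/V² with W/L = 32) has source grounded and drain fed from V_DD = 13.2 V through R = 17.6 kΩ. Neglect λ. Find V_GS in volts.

With gate tied to drain, V_GS = V_DS ≥ V_GS − V_th, so the device is in saturation.
k_n = μ_nC_ox · (W/L) = 0.6016 mA/V².
KCL at the drain: ½ k_n (V_GS − V_th)² = (V_DD − V_GS)/R.
Let x = V_GS − 1.22. Then 5.29 x² + x − 11.98 = 0, giving x = 1.41 V (positive root), so V_GS = 2.63 V.
I_D = (V_DD − V_GS)/R = (13.2 − 2.63) / 17.6 = 0.6 mA.

V_GS = 2.63 V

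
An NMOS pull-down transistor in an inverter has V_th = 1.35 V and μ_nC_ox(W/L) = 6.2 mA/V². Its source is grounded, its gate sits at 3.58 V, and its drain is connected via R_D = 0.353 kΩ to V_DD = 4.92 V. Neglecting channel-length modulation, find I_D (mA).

V_GS = V_G = 3.58 V, so V_ov = 3.58 − 1.35 = 2.23 V.
Assume saturation: I_D = ½ k_n V_ov² = 0.5 × 6.2 × 2.23² = 15.4 mA, giving V_DS = V_DD − I_D R_D = 4.92 − 15.4 × 0.353 = -0.522 V.
But -0.522 V < V_ov = 2.23 V, so the device is actually in triode.
In triode I_D = k_n[V_ov V_DS − ½ V_DS²] and I_D = (V_DD − V_DS)/R_D. Equating: 1.09 V_DS² − 5.881 V_DS + 4.92 = 0, giving V_DS = 1.04 V (the root below V_ov).
I_D = (4.92 − 1.04) / 0.353 = 11 mA.

I_D = 11.0 mA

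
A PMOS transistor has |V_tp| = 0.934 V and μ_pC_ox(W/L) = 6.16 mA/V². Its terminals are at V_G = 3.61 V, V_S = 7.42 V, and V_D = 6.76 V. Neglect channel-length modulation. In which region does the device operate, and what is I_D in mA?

Triode; I_D = 10.4 mA

V_SG = V_S − V_G = 7.42 − 3.61 = 3.81 V; V_SD = V_S − V_D = 7.42 − 6.76 = 0.66 V.
V_ov = V_SG − |V_tp| = 3.81 − 0.934 = 2.88 V.
Since V_SD = 0.66 V < V_ov = 2.88 V, the device is in the triode region.
I_D = k_p [V_ov · V_SD − ½ V_SD²] = 6.16 × [2.88 × 0.66 − 0.5 × 0.66²] = 10.4 mA.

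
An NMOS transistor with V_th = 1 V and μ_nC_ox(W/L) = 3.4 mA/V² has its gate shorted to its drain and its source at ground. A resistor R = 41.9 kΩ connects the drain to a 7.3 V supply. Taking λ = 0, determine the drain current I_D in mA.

I_D = 0.143 mA

With gate tied to drain, V_GS = V_DS ≥ V_GS − V_th, so the device is in saturation.
KCL at the drain: ½ k_n (V_GS − V_th)² = (V_DD − V_GS)/R.
Let x = V_GS − 1. Then 71.2 x² + x − 6.3 = 0, giving x = 0.29 V (positive root), so V_GS = 1.29 V.
I_D = (V_DD − V_GS)/R = (7.3 − 1.29) / 41.9 = 0.143 mA.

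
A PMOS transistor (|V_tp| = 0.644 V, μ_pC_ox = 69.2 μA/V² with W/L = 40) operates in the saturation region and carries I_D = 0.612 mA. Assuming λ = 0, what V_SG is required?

V_SG = 1.31 V

k_p = μ_pC_ox · (W/L) = 2.768 mA/V².
In saturation I_D = ½ k_p (V_SG − |V_tp|)², so V_SG − |V_tp| = √(2 I_D / k_p) = √(2 × 0.612 / 2.768) = 0.665 V.
V_SG = 0.644 + 0.665 = 1.31 V.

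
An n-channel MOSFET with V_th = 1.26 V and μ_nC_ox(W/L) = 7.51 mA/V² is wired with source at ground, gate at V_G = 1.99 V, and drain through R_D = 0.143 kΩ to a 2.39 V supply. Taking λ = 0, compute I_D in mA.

V_GS = V_G = 1.99 V, so V_ov = 1.99 − 1.26 = 0.73 V.
Assume saturation: I_D = ½ k_n V_ov² = 0.5 × 7.51 × 0.73² = 2 mA, giving V_DS = V_DD − I_D R_D = 2.39 − 2 × 0.143 = 2.1 V.
V_DS = 2.1 V ≥ V_ov = 0.73 V, confirming saturation.

I_D = 2.00 mA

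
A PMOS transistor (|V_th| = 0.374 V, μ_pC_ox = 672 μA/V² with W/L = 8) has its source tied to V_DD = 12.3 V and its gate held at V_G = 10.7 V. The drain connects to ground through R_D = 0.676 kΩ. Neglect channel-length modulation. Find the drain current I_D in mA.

I_D = 4.04 mA

V_SG = V_DD − V_G = 12.3 − 10.7 = 1.6 V, so V_ov = 1.6 − 0.374 = 1.23 V.
k_p = μ_pC_ox · (W/L) = 5.376 mA/V².
Assume saturation: I_D = ½ k_p V_ov² = 0.5 × 5.376 × 1.23² = 4.04 mA, giving V_SD = V_DD − I_D R_D = 12.3 − 4.04 × 0.676 = 9.57 V.
V_SD = 9.57 V ≥ V_ov = 1.23 V, confirming saturation.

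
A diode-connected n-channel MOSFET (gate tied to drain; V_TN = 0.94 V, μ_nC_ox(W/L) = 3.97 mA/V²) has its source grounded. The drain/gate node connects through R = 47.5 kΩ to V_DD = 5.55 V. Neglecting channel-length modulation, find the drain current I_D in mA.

I_D = 0.0925 mA

With gate tied to drain, V_GS = V_DS ≥ V_GS − V_TN, so the device is in saturation.
KCL at the drain: ½ k_n (V_GS − V_TN)² = (V_DD − V_GS)/R.
Let x = V_GS − 0.94. Then 94.3 x² + x − 4.61 = 0, giving x = 0.216 V (positive root), so V_GS = 1.16 V.
I_D = (V_DD − V_GS)/R = (5.55 − 1.16) / 47.5 = 0.0925 mA.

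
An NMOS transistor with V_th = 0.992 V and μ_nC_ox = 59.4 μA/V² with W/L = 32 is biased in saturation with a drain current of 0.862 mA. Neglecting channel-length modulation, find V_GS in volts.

V_GS = 1.94 V

k_n = μ_nC_ox · (W/L) = 1.901 mA/V².
In saturation I_D = ½ k_n (V_GS − V_th)², so V_GS − V_th = √(2 I_D / k_n) = √(2 × 0.862 / 1.901) = 0.952 V.
V_GS = 0.992 + 0.952 = 1.94 V.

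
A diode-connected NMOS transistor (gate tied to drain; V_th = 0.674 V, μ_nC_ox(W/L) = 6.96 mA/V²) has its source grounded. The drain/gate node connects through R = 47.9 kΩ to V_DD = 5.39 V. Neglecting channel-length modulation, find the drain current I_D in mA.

With gate tied to drain, V_GS = V_DS ≥ V_GS − V_th, so the device is in saturation.
KCL at the drain: ½ k_n (V_GS − V_th)² = (V_DD − V_GS)/R.
Let x = V_GS − 0.674. Then 167 x² + x − 4.716 = 0, giving x = 0.165 V (positive root), so V_GS = 0.839 V.
I_D = (V_DD − V_GS)/R = (5.39 − 0.839) / 47.9 = 0.095 mA.

I_D = 0.0950 mA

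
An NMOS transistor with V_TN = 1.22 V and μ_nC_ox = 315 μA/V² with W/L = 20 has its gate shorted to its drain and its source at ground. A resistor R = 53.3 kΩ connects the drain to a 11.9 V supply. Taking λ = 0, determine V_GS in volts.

V_GS = 1.47 V

With gate tied to drain, V_GS = V_DS ≥ V_GS − V_TN, so the device is in saturation.
k_n = μ_nC_ox · (W/L) = 6.3 mA/V².
KCL at the drain: ½ k_n (V_GS − V_TN)² = (V_DD − V_GS)/R.
Let x = V_GS − 1.22. Then 168 x² + x − 10.68 = 0, giving x = 0.249 V (positive root), so V_GS = 1.47 V.
I_D = (V_DD − V_GS)/R = (11.9 − 1.47) / 53.3 = 0.196 mA.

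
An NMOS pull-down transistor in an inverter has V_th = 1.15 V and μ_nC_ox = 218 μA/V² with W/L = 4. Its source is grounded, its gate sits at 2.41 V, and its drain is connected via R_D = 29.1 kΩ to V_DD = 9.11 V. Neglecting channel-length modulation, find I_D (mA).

V_GS = V_G = 2.41 V, so V_ov = 2.41 − 1.15 = 1.26 V.
k_n = μ_nC_ox · (W/L) = 0.872 mA/V².
Assume saturation: I_D = ½ k_n V_ov² = 0.5 × 0.872 × 1.26² = 0.692 mA, giving V_DS = V_DD − I_D R_D = 9.11 − 0.692 × 29.1 = -11 V.
But -11 V < V_ov = 1.26 V, so the device is actually in triode.
In triode I_D = k_n[V_ov V_DS − ½ V_DS²] and I_D = (V_DD − V_DS)/R_D. Equating: 12.7 V_DS² − 32.97 V_DS + 9.11 = 0, giving V_DS = 0.314 V (the root below V_ov).
I_D = (9.11 − 0.314) / 29.1 = 0.302 mA.

I_D = 0.302 mA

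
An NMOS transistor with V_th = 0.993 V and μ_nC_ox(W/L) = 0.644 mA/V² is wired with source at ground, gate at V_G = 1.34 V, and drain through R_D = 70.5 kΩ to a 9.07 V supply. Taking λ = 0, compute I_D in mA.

I_D = 0.0388 mA

V_GS = V_G = 1.34 V, so V_ov = 1.34 − 0.993 = 0.347 V.
Assume saturation: I_D = ½ k_n V_ov² = 0.5 × 0.644 × 0.347² = 0.0388 mA, giving V_DS = V_DD − I_D R_D = 9.07 − 0.0388 × 70.5 = 6.34 V.
V_DS = 6.34 V ≥ V_ov = 0.347 V, confirming saturation.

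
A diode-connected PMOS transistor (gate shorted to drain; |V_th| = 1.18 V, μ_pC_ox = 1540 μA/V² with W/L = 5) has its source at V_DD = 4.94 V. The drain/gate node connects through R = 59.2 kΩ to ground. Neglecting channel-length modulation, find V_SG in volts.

With gate tied to drain, V_SG = V_SD ≥ V_SG − |V_th|, so the device is in saturation.
k_p = μ_pC_ox · (W/L) = 7.7 mA/V².
KCL at the drain: ½ k_p (V_SG − |V_th|)² = (V_DD − V_SG)/R.
Let x = V_SG − 1.18. Then 228 x² + x − 3.76 = 0, giving x = 0.126 V (positive root), so V_SG = 1.31 V.
I_D = (V_DD − V_SG)/R = (4.94 − 1.31) / 59.2 = 0.0614 mA.

V_SG = 1.31 V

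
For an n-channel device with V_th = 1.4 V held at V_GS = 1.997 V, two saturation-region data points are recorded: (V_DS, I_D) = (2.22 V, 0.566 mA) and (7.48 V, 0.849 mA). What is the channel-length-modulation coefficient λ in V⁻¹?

λ = 0.120 V⁻¹

With V_GS fixed, I_D ∝ (1 + λ V_DS) in saturation, so I_D2/I_D1 = (1 + λ V_DS2)/(1 + λ V_DS1).
0.849/0.566 = 1.5 = (1 + 7.48 λ)/(1 + 2.22 λ).
Solving: λ (I_D1 V_DS2 − I_D2 V_DS1) = I_D2 − I_D1, so λ = (0.849 − 0.566) / (0.566 × 7.48 − 0.849 × 2.22) = 0.283 / 2.35 = 0.12 V⁻¹.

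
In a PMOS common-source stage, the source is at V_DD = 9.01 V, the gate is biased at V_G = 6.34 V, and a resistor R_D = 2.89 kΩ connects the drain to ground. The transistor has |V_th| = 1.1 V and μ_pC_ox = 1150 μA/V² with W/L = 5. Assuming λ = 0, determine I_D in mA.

V_SG = V_DD − V_G = 9.01 − 6.34 = 2.67 V, so V_ov = 2.67 − 1.1 = 1.57 V.
k_p = μ_pC_ox · (W/L) = 5.75 mA/V².
Assume saturation: I_D = ½ k_p V_ov² = 0.5 × 5.75 × 1.57² = 7.09 mA, giving V_SD = V_DD − I_D R_D = 9.01 − 7.09 × 2.89 = -11.5 V.
But -11.5 V < V_ov = 1.57 V, so the device is actually in triode.
In triode I_D = k_p[V_ov V_SD − ½ V_SD²] and I_D = (V_DD − V_SD)/R_D. Equating: 8.31 V_SD² − 27.09 V_SD + 9.01 = 0, giving V_SD = 0.376 V (the root below V_ov).
I_D = (9.01 − 0.376) / 2.89 = 2.99 mA.

I_D = 2.99 mA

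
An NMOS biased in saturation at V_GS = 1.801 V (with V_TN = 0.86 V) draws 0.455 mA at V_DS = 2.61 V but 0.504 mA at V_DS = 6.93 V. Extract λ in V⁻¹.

λ = 0.0267 V⁻¹

With V_GS fixed, I_D ∝ (1 + λ V_DS) in saturation, so I_D2/I_D1 = (1 + λ V_DS2)/(1 + λ V_DS1).
0.504/0.455 = 1.108 = (1 + 6.93 λ)/(1 + 2.61 λ).
Solving: λ (I_D1 V_DS2 − I_D2 V_DS1) = I_D2 − I_D1, so λ = (0.504 − 0.455) / (0.455 × 6.93 − 0.504 × 2.61) = 0.049 / 1.84 = 0.0267 V⁻¹.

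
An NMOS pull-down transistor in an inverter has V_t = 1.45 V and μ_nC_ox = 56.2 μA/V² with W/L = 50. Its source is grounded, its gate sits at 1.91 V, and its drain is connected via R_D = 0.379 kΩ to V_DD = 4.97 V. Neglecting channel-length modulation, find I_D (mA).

I_D = 0.297 mA

V_GS = V_G = 1.91 V, so V_ov = 1.91 − 1.45 = 0.46 V.
k_n = μ_nC_ox · (W/L) = 2.81 mA/V².
Assume saturation: I_D = ½ k_n V_ov² = 0.5 × 2.81 × 0.46² = 0.297 mA, giving V_DS = V_DD − I_D R_D = 4.97 − 0.297 × 0.379 = 4.86 V.
V_DS = 4.86 V ≥ V_ov = 0.46 V, confirming saturation.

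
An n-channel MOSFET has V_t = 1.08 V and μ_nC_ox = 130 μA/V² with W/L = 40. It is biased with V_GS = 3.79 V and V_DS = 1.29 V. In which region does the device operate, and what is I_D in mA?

k_n = μ_nC_ox · (W/L) = 5.2 mA/V².
V_ov = V_GS − V_t = 3.79 − 1.08 = 2.71 V.
Since V_DS = 1.29 V < V_ov = 2.71 V, the device is in the triode region.
I_D = k_n [V_ov · V_DS − ½ V_DS²] = 5.2 × [2.71 × 1.29 − 0.5 × 1.29²] = 13.9 mA.

Triode; I_D = 13.9 mA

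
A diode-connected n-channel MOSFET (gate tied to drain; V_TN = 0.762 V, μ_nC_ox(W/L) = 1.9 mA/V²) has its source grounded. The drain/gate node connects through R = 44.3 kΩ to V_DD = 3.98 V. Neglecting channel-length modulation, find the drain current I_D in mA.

With gate tied to drain, V_GS = V_DS ≥ V_GS − V_TN, so the device is in saturation.
KCL at the drain: ½ k_n (V_GS − V_TN)² = (V_DD − V_GS)/R.
Let x = V_GS − 0.762. Then 42.1 x² + x − 3.218 = 0, giving x = 0.265 V (positive root), so V_GS = 1.03 V.
I_D = (V_DD − V_GS)/R = (3.98 − 1.03) / 44.3 = 0.0667 mA.

I_D = 0.0667 mA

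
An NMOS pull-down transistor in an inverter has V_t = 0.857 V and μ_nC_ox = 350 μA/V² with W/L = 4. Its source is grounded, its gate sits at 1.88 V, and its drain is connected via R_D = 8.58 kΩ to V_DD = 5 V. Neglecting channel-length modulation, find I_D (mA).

V_GS = V_G = 1.88 V, so V_ov = 1.88 − 0.857 = 1.02 V.
k_n = μ_nC_ox · (W/L) = 1.4 mA/V².
Assume saturation: I_D = ½ k_n V_ov² = 0.5 × 1.4 × 1.02² = 0.733 mA, giving V_DS = V_DD − I_D R_D = 5 − 0.733 × 8.58 = -1.29 V.
But -1.29 V < V_ov = 1.02 V, so the device is actually in triode.
In triode I_D = k_n[V_ov V_DS − ½ V_DS²] and I_D = (V_DD − V_DS)/R_D. Equating: 6.01 V_DS² − 13.29 V_DS + 5 = 0, giving V_DS = 0.481 V (the root below V_ov).
I_D = (5 − 0.481) / 8.58 = 0.527 mA.

I_D = 0.527 mA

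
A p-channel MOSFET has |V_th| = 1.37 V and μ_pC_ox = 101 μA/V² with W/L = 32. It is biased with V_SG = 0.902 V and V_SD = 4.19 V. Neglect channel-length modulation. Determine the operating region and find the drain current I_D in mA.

Cutoff; I_D = 0 mA

V_SG = 0.902 V < |V_th| = 1.37 V, so the transistor is in cutoff.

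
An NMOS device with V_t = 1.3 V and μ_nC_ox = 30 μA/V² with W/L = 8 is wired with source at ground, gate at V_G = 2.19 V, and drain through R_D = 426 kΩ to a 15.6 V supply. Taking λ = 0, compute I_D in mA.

I_D = 0.0362 mA

V_GS = V_G = 2.19 V, so V_ov = 2.19 − 1.3 = 0.89 V.
k_n = μ_nC_ox · (W/L) = 0.24 mA/V².
Assume saturation: I_D = ½ k_n V_ov² = 0.5 × 0.24 × 0.89² = 0.0951 mA, giving V_DS = V_DD − I_D R_D = 15.6 − 0.0951 × 426 = -24.9 V.
But -24.9 V < V_ov = 0.89 V, so the device is actually in triode.
In triode I_D = k_n[V_ov V_DS − ½ V_DS²] and I_D = (V_DD − V_DS)/R_D. Equating: 51.1 V_DS² − 91.99 V_DS + 15.6 = 0, giving V_DS = 0.19 V (the root below V_ov).
I_D = (15.6 − 0.19) / 426 = 0.0362 mA.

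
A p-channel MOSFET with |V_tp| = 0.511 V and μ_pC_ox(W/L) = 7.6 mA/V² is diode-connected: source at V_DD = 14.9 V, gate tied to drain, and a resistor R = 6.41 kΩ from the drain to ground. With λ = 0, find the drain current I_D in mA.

I_D = 2.13 mA

With gate tied to drain, V_SG = V_SD ≥ V_SG − |V_tp|, so the device is in saturation.
KCL at the drain: ½ k_p (V_SG − |V_tp|)² = (V_DD − V_SG)/R.
Let x = V_SG − 0.511. Then 24.4 x² + x − 14.39 = 0, giving x = 0.748 V (positive root), so V_SG = 1.26 V.
I_D = (V_DD − V_SG)/R = (14.9 − 1.26) / 6.41 = 2.13 mA.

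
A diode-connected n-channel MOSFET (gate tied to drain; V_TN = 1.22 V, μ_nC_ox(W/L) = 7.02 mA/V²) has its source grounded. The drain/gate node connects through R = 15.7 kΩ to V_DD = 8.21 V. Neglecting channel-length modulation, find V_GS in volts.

With gate tied to drain, V_GS = V_DS ≥ V_GS − V_TN, so the device is in saturation.
KCL at the drain: ½ k_n (V_GS − V_TN)² = (V_DD − V_GS)/R.
Let x = V_GS − 1.22. Then 55.1 x² + x − 6.99 = 0, giving x = 0.347 V (positive root), so V_GS = 1.57 V.
I_D = (V_DD − V_GS)/R = (8.21 − 1.57) / 15.7 = 0.423 mA.

V_GS = 1.57 V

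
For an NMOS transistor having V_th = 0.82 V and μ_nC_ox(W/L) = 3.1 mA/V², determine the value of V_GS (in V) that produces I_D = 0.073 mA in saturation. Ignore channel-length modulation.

V_GS = 1.04 V

In saturation I_D = ½ k_n (V_GS − V_th)², so V_GS − V_th = √(2 I_D / k_n) = √(2 × 0.073 / 3.1) = 0.217 V.
V_GS = 0.82 + 0.217 = 1.04 V.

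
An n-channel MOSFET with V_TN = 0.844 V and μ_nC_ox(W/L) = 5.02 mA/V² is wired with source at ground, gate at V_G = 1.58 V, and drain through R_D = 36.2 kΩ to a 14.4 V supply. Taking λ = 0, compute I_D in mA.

V_GS = V_G = 1.58 V, so V_ov = 1.58 − 0.844 = 0.736 V.
Assume saturation: I_D = ½ k_n V_ov² = 0.5 × 5.02 × 0.736² = 1.36 mA, giving V_DS = V_DD − I_D R_D = 14.4 − 1.36 × 36.2 = -34.8 V.
But -34.8 V < V_ov = 0.736 V, so the device is actually in triode.
In triode I_D = k_n[V_ov V_DS − ½ V_DS²] and I_D = (V_DD − V_DS)/R_D. Equating: 90.9 V_DS² − 134.7 V_DS + 14.4 = 0, giving V_DS = 0.116 V (the root below V_ov).
I_D = (14.4 − 0.116) / 36.2 = 0.395 mA.

I_D = 0.395 mA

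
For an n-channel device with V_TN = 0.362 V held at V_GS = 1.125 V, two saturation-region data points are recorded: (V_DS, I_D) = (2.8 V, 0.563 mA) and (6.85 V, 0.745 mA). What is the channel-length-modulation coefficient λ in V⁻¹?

λ = 0.103 V⁻¹

With V_GS fixed, I_D ∝ (1 + λ V_DS) in saturation, so I_D2/I_D1 = (1 + λ V_DS2)/(1 + λ V_DS1).
0.745/0.563 = 1.323 = (1 + 6.85 λ)/(1 + 2.8 λ).
Solving: λ (I_D1 V_DS2 − I_D2 V_DS1) = I_D2 − I_D1, so λ = (0.745 − 0.563) / (0.563 × 6.85 − 0.745 × 2.8) = 0.182 / 1.77 = 0.103 V⁻¹.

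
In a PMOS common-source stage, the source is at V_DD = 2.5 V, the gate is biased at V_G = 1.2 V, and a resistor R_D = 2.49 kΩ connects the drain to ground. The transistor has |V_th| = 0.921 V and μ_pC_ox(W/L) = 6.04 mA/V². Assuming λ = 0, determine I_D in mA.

I_D = 0.434 mA

V_SG = V_DD − V_G = 2.5 − 1.2 = 1.3 V, so V_ov = 1.3 − 0.921 = 0.379 V.
Assume saturation: I_D = ½ k_p V_ov² = 0.5 × 6.04 × 0.379² = 0.434 mA, giving V_SD = V_DD − I_D R_D = 2.5 − 0.434 × 2.49 = 1.42 V.
V_SD = 1.42 V ≥ V_ov = 0.379 V, confirming saturation.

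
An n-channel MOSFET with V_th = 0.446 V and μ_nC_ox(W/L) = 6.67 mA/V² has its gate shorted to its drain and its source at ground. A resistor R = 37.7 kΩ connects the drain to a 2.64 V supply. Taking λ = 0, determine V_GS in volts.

With gate tied to drain, V_GS = V_DS ≥ V_GS − V_th, so the device is in saturation.
KCL at the drain: ½ k_n (V_GS − V_th)² = (V_DD − V_GS)/R.
Let x = V_GS − 0.446. Then 126 x² + x − 2.194 = 0, giving x = 0.128 V (positive root), so V_GS = 0.574 V.
I_D = (V_DD − V_GS)/R = (2.64 − 0.574) / 37.7 = 0.0548 mA.

V_GS = 0.574 V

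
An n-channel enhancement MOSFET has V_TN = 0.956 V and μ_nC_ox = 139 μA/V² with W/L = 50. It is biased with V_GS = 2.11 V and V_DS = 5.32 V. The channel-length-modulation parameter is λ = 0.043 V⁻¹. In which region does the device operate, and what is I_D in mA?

k_n = μ_nC_ox · (W/L) = 6.95 mA/V².
V_ov = V_GS − V_TN = 2.11 − 0.956 = 1.15 V.
Since V_DS = 5.32 V ≥ V_ov = 1.15 V, the device is in saturation.
I_D = ½ k_n V_ov² (1 + λ V_DS) = 0.5 × 6.95 × 1.15² × (1 + 0.043 × 5.32) = 5.69 mA.

Saturation; I_D = 5.69 mA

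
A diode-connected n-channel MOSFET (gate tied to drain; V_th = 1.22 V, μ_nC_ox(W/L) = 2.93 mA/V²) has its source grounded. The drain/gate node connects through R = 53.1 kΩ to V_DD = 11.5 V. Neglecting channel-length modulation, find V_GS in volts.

V_GS = 1.58 V

With gate tied to drain, V_GS = V_DS ≥ V_GS − V_th, so the device is in saturation.
KCL at the drain: ½ k_n (V_GS − V_th)² = (V_DD − V_GS)/R.
Let x = V_GS − 1.22. Then 77.8 x² + x − 10.28 = 0, giving x = 0.357 V (positive root), so V_GS = 1.58 V.
I_D = (V_DD − V_GS)/R = (11.5 − 1.58) / 53.1 = 0.187 mA.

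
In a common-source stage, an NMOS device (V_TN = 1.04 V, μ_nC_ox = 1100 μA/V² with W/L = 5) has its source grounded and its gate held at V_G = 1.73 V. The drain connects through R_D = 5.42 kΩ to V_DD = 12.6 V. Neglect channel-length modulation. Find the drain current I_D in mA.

V_GS = V_G = 1.73 V, so V_ov = 1.73 − 1.04 = 0.69 V.
k_n = μ_nC_ox · (W/L) = 5.5 mA/V².
Assume saturation: I_D = ½ k_n V_ov² = 0.5 × 5.5 × 0.69² = 1.31 mA, giving V_DS = V_DD − I_D R_D = 12.6 − 1.31 × 5.42 = 5.5 V.
V_DS = 5.5 V ≥ V_ov = 0.69 V, confirming saturation.

I_D = 1.31 mA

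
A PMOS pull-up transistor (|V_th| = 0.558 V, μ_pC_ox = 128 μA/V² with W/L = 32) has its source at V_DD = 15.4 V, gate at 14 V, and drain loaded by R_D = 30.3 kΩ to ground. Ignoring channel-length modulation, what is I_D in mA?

V_SG = V_DD − V_G = 15.4 − 14 = 1.4 V, so V_ov = 1.4 − 0.558 = 0.842 V.
k_p = μ_pC_ox · (W/L) = 4.096 mA/V².
Assume saturation: I_D = ½ k_p V_ov² = 0.5 × 4.096 × 0.842² = 1.45 mA, giving V_SD = V_DD − I_D R_D = 15.4 − 1.45 × 30.3 = -28.6 V.
But -28.6 V < V_ov = 0.842 V, so the device is actually in triode.
In triode I_D = k_p[V_ov V_SD − ½ V_SD²] and I_D = (V_DD − V_SD)/R_D. Equating: 62.1 V_SD² − 105.5 V_SD + 15.4 = 0, giving V_SD = 0.161 V (the root below V_ov).
I_D = (15.4 − 0.161) / 30.3 = 0.503 mA.

I_D = 0.503 mA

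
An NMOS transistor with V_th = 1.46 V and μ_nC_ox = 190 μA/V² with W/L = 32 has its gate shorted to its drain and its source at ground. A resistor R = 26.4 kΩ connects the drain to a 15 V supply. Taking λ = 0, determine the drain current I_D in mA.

I_D = 0.498 mA

With gate tied to drain, V_GS = V_DS ≥ V_GS − V_th, so the device is in saturation.
k_n = μ_nC_ox · (W/L) = 6.08 mA/V².
KCL at the drain: ½ k_n (V_GS − V_th)² = (V_DD − V_GS)/R.
Let x = V_GS − 1.46. Then 80.3 x² + x − 13.54 = 0, giving x = 0.405 V (positive root), so V_GS = 1.86 V.
I_D = (V_DD − V_GS)/R = (15 − 1.86) / 26.4 = 0.498 mA.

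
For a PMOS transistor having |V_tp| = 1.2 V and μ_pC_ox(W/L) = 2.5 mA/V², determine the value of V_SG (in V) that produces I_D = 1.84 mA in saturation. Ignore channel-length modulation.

V_SG = 2.41 V

In saturation I_D = ½ k_p (V_SG − |V_tp|)², so V_SG − |V_tp| = √(2 I_D / k_p) = √(2 × 1.84 / 2.5) = 1.21 V.
V_SG = 1.2 + 1.21 = 2.41 V.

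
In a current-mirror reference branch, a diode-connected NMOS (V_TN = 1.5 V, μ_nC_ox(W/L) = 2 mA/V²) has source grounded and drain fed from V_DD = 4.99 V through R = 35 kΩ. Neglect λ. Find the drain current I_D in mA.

I_D = 0.0911 mA

With gate tied to drain, V_GS = V_DS ≥ V_GS − V_TN, so the device is in saturation.
KCL at the drain: ½ k_n (V_GS − V_TN)² = (V_DD − V_GS)/R.
Let x = V_GS − 1.5. Then 35 x² + x − 3.49 = 0, giving x = 0.302 V (positive root), so V_GS = 1.8 V.
I_D = (V_DD − V_GS)/R = (4.99 − 1.8) / 35 = 0.0911 mA.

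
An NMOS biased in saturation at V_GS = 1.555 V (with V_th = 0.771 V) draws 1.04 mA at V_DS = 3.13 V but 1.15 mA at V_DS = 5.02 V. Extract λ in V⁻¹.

With V_GS fixed, I_D ∝ (1 + λ V_DS) in saturation, so I_D2/I_D1 = (1 + λ V_DS2)/(1 + λ V_DS1).
1.15/1.04 = 1.106 = (1 + 5.02 λ)/(1 + 3.13 λ).
Solving: λ (I_D1 V_DS2 − I_D2 V_DS1) = I_D2 − I_D1, so λ = (1.15 − 1.04) / (1.04 × 5.02 − 1.15 × 3.13) = 0.11 / 1.62 = 0.0678 V⁻¹.

λ = 0.0678 V⁻¹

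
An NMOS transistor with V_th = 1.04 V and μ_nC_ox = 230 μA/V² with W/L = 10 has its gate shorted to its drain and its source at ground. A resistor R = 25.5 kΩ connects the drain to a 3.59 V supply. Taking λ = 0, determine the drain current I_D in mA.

With gate tied to drain, V_GS = V_DS ≥ V_GS − V_th, so the device is in saturation.
k_n = μ_nC_ox · (W/L) = 2.3 mA/V².
KCL at the drain: ½ k_n (V_GS − V_th)² = (V_DD − V_GS)/R.
Let x = V_GS − 1.04. Then 29.3 x² + x − 2.55 = 0, giving x = 0.278 V (positive root), so V_GS = 1.32 V.
I_D = (V_DD − V_GS)/R = (3.59 − 1.32) / 25.5 = 0.0891 mA.

I_D = 0.0891 mA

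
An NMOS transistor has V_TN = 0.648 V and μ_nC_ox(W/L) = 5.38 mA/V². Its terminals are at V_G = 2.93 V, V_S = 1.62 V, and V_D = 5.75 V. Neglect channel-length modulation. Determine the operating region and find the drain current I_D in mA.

V_GS = V_G − V_S = 2.93 − 1.62 = 1.31 V; V_DS = V_D − V_S = 5.75 − 1.62 = 4.13 V.
V_ov = V_GS − V_TN = 1.31 − 0.648 = 0.662 V.
Since V_DS = 4.13 V ≥ V_ov = 0.662 V, the device is in saturation.
I_D = ½ k_n V_ov² = 0.5 × 5.38 × 0.662² = 1.18 mA.

Saturation; I_D = 1.18 mA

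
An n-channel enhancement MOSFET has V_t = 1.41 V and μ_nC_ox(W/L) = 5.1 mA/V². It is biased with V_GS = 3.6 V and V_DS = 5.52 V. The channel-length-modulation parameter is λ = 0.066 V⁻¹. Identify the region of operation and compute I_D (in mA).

Saturation; I_D = 16.7 mA

V_ov = V_GS − V_t = 3.6 − 1.41 = 2.19 V.
Since V_DS = 5.52 V ≥ V_ov = 2.19 V, the device is in saturation.
I_D = ½ k_n V_ov² (1 + λ V_DS) = 0.5 × 5.1 × 2.19² × (1 + 0.066 × 5.52) = 16.7 mA.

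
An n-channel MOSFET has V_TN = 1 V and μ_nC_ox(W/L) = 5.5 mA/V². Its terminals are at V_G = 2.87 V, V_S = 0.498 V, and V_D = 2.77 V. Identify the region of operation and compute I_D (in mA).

V_GS = V_G − V_S = 2.87 − 0.498 = 2.37 V; V_DS = V_D − V_S = 2.77 − 0.498 = 2.27 V.
V_ov = V_GS − V_TN = 2.37 − 1 = 1.37 V.
Since V_DS = 2.27 V ≥ V_ov = 1.37 V, the device is in saturation.
I_D = ½ k_n V_ov² = 0.5 × 5.5 × 1.37² = 5.18 mA.

Saturation; I_D = 5.18 mA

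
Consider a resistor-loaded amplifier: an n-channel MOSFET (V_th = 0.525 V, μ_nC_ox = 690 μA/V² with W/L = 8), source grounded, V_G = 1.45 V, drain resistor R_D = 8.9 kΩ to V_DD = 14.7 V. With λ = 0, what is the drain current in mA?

V_GS = V_G = 1.45 V, so V_ov = 1.45 − 0.525 = 0.925 V.
k_n = μ_nC_ox · (W/L) = 5.52 mA/V².
Assume saturation: I_D = ½ k_n V_ov² = 0.5 × 5.52 × 0.925² = 2.36 mA, giving V_DS = V_DD − I_D R_D = 14.7 − 2.36 × 8.9 = -6.32 V.
But -6.32 V < V_ov = 0.925 V, so the device is actually in triode.
In triode I_D = k_n[V_ov V_DS − ½ V_DS²] and I_D = (V_DD − V_DS)/R_D. Equating: 24.6 V_DS² − 46.44 V_DS + 14.7 = 0, giving V_DS = 0.402 V (the root below V_ov).
I_D = (14.7 − 0.402) / 8.9 = 1.61 mA.

I_D = 1.61 mA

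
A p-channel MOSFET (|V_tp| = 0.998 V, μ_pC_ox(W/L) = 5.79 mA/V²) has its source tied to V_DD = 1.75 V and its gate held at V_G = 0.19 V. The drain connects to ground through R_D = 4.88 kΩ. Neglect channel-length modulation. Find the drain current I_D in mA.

I_D = 0.335 mA

V_SG = V_DD − V_G = 1.75 − 0.19 = 1.56 V, so V_ov = 1.56 − 0.998 = 0.562 V.
Assume saturation: I_D = ½ k_p V_ov² = 0.5 × 5.79 × 0.562² = 0.914 mA, giving V_SD = V_DD − I_D R_D = 1.75 − 0.914 × 4.88 = -2.71 V.
But -2.71 V < V_ov = 0.562 V, so the device is actually in triode.
In triode I_D = k_p[V_ov V_SD − ½ V_SD²] and I_D = (V_DD − V_SD)/R_D. Equating: 14.1 V_SD² − 16.88 V_SD + 1.75 = 0, giving V_SD = 0.115 V (the root below V_ov).
I_D = (1.75 − 0.115) / 4.88 = 0.335 mA.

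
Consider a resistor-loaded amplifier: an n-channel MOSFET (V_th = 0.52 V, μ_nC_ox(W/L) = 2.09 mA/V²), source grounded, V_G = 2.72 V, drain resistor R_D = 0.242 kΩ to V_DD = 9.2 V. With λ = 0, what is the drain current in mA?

I_D = 5.06 mA

V_GS = V_G = 2.72 V, so V_ov = 2.72 − 0.52 = 2.2 V.
Assume saturation: I_D = ½ k_n V_ov² = 0.5 × 2.09 × 2.2² = 5.06 mA, giving V_DS = V_DD − I_D R_D = 9.2 − 5.06 × 0.242 = 7.98 V.
V_DS = 7.98 V ≥ V_ov = 2.2 V, confirming saturation.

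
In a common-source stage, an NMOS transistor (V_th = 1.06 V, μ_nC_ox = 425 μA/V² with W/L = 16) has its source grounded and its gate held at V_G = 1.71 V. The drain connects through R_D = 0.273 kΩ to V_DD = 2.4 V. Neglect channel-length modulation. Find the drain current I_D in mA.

V_GS = V_G = 1.71 V, so V_ov = 1.71 − 1.06 = 0.65 V.
k_n = μ_nC_ox · (W/L) = 6.8 mA/V².
Assume saturation: I_D = ½ k_n V_ov² = 0.5 × 6.8 × 0.65² = 1.44 mA, giving V_DS = V_DD − I_D R_D = 2.4 − 1.44 × 0.273 = 2.01 V.
V_DS = 2.01 V ≥ V_ov = 0.65 V, confirming saturation.

I_D = 1.44 mA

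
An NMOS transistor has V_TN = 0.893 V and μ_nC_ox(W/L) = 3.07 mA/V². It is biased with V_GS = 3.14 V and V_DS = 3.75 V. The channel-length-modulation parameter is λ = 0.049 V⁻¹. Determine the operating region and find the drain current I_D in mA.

Saturation; I_D = 9.17 mA

V_ov = V_GS − V_TN = 3.14 − 0.893 = 2.25 V.
Since V_DS = 3.75 V ≥ V_ov = 2.25 V, the device is in saturation.
I_D = ½ k_n V_ov² (1 + λ V_DS) = 0.5 × 3.07 × 2.25² × (1 + 0.049 × 3.75) = 9.17 mA.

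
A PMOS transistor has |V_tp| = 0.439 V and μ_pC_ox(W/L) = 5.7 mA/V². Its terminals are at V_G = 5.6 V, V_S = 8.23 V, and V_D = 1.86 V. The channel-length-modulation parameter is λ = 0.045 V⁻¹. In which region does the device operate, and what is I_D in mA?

V_SG = V_S − V_G = 8.23 − 5.6 = 2.63 V; V_SD = V_S − V_D = 8.23 − 1.86 = 6.37 V.
V_ov = V_SG − |V_tp| = 2.63 − 0.439 = 2.19 V.
Since V_SD = 6.37 V ≥ V_ov = 2.19 V, the device is in saturation.
I_D = ½ k_p V_ov² (1 + λ V_SD) = 0.5 × 5.7 × 2.19² × (1 + 0.045 × 6.37) = 17.6 mA.

Saturation; I_D = 17.6 mA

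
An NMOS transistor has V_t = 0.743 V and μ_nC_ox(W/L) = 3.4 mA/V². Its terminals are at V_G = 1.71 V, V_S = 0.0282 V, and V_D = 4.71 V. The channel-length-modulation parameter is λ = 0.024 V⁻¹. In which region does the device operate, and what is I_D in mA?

V_GS = V_G − V_S = 1.71 − 0.0282 = 1.68 V; V_DS = V_D − V_S = 4.71 − 0.0282 = 4.68 V.
V_ov = V_GS − V_t = 1.68 − 0.743 = 0.939 V.
Since V_DS = 4.68 V ≥ V_ov = 0.939 V, the device is in saturation.
I_D = ½ k_n V_ov² (1 + λ V_DS) = 0.5 × 3.4 × 0.939² × (1 + 0.024 × 4.68) = 1.67 mA.

Saturation; I_D = 1.67 mA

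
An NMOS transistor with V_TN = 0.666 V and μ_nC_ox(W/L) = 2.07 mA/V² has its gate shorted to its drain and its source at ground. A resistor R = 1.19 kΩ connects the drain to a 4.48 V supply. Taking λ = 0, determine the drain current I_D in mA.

I_D = 2.03 mA

With gate tied to drain, V_GS = V_DS ≥ V_GS − V_TN, so the device is in saturation.
KCL at the drain: ½ k_n (V_GS − V_TN)² = (V_DD − V_GS)/R.
Let x = V_GS − 0.666. Then 1.23 x² + x − 3.814 = 0, giving x = 1.4 V (positive root), so V_GS = 2.07 V.
I_D = (V_DD − V_GS)/R = (4.48 − 2.07) / 1.19 = 2.03 mA.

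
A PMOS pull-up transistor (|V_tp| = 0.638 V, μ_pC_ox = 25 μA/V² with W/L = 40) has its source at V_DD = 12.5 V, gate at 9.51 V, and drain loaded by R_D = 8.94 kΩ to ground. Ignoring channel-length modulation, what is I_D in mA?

I_D = 1.33 mA

V_SG = V_DD − V_G = 12.5 − 9.51 = 2.99 V, so V_ov = 2.99 − 0.638 = 2.35 V.
k_p = μ_pC_ox · (W/L) = 1 mA/V².
Assume saturation: I_D = ½ k_p V_ov² = 0.5 × 1 × 2.35² = 2.77 mA, giving V_SD = V_DD − I_D R_D = 12.5 − 2.77 × 8.94 = -12.2 V.
But -12.2 V < V_ov = 2.35 V, so the device is actually in triode.
In triode I_D = k_p[V_ov V_SD − ½ V_SD²] and I_D = (V_DD − V_SD)/R_D. Equating: 4.47 V_SD² − 22.03 V_SD + 12.5 = 0, giving V_SD = 0.654 V (the root below V_ov).
I_D = (12.5 − 0.654) / 8.94 = 1.33 mA.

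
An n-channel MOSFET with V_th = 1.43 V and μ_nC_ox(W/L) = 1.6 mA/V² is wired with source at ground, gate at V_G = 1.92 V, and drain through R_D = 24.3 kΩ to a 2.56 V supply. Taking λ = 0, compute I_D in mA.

I_D = 0.0992 mA

V_GS = V_G = 1.92 V, so V_ov = 1.92 − 1.43 = 0.49 V.
Assume saturation: I_D = ½ k_n V_ov² = 0.5 × 1.6 × 0.49² = 0.192 mA, giving V_DS = V_DD − I_D R_D = 2.56 − 0.192 × 24.3 = -2.11 V.
But -2.11 V < V_ov = 0.49 V, so the device is actually in triode.
In triode I_D = k_n[V_ov V_DS − ½ V_DS²] and I_D = (V_DD − V_DS)/R_D. Equating: 19.4 V_DS² − 20.05 V_DS + 2.56 = 0, giving V_DS = 0.149 V (the root below V_ov).
I_D = (2.56 − 0.149) / 24.3 = 0.0992 mA.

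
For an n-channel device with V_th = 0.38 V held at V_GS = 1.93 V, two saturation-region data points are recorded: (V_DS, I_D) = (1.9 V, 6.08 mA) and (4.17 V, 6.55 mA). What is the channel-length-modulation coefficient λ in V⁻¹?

λ = 0.0364 V⁻¹

With V_GS fixed, I_D ∝ (1 + λ V_DS) in saturation, so I_D2/I_D1 = (1 + λ V_DS2)/(1 + λ V_DS1).
6.55/6.08 = 1.077 = (1 + 4.17 λ)/(1 + 1.9 λ).
Solving: λ (I_D1 V_DS2 − I_D2 V_DS1) = I_D2 − I_D1, so λ = (6.55 − 6.08) / (6.08 × 4.17 − 6.55 × 1.9) = 0.47 / 12.9 = 0.0364 V⁻¹.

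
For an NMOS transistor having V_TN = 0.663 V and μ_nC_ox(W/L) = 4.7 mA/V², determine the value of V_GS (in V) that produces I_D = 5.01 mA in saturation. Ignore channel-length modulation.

V_GS = 2.12 V

In saturation I_D = ½ k_n (V_GS − V_TN)², so V_GS − V_TN = √(2 I_D / k_n) = √(2 × 5.01 / 4.7) = 1.46 V.
V_GS = 0.663 + 1.46 = 2.12 V.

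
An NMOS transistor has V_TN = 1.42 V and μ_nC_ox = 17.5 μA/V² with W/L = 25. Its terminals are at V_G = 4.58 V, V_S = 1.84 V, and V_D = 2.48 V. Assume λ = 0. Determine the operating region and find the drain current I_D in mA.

Triode; I_D = 0.280 mA

V_GS = V_G − V_S = 4.58 − 1.84 = 2.74 V; V_DS = V_D − V_S = 2.48 − 1.84 = 0.64 V.
k_n = μ_nC_ox · (W/L) = 0.4375 mA/V².
V_ov = V_GS − V_TN = 2.74 − 1.42 = 1.32 V.
Since V_DS = 0.64 V < V_ov = 1.32 V, the device is in the triode region.
I_D = k_n [V_ov · V_DS − ½ V_DS²] = 0.4375 × [1.32 × 0.64 − 0.5 × 0.64²] = 0.28 mA.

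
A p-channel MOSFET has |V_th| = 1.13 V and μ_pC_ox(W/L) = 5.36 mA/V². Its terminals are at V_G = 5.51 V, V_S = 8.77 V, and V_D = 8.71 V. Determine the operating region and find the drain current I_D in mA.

Triode; I_D = 0.675 mA

V_SG = V_S − V_G = 8.77 − 5.51 = 3.26 V; V_SD = V_S − V_D = 8.77 − 8.71 = 0.06 V.
V_ov = V_SG − |V_th| = 3.26 − 1.13 = 2.13 V.
Since V_SD = 0.06 V < V_ov = 2.13 V, the device is in the triode region.
I_D = k_p [V_ov · V_SD − ½ V_SD²] = 5.36 × [2.13 × 0.06 − 0.5 × 0.06²] = 0.675 mA.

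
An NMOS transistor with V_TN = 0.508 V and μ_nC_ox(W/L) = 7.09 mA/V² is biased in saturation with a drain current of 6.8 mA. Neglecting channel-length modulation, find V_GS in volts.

In saturation I_D = ½ k_n (V_GS − V_TN)², so V_GS − V_TN = √(2 I_D / k_n) = √(2 × 6.8 / 7.09) = 1.38 V.
V_GS = 0.508 + 1.38 = 1.89 V.

V_GS = 1.89 V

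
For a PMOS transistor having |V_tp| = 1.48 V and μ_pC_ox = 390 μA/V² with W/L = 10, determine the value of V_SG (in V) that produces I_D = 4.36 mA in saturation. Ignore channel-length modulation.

V_SG = 2.98 V

k_p = μ_pC_ox · (W/L) = 3.9 mA/V².
In saturation I_D = ½ k_p (V_SG − |V_tp|)², so V_SG − |V_tp| = √(2 I_D / k_p) = √(2 × 4.36 / 3.9) = 1.5 V.
V_SG = 1.48 + 1.5 = 2.98 V.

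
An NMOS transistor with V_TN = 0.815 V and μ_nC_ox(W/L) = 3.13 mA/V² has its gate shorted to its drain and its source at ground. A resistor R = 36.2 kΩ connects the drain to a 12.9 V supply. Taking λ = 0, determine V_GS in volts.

V_GS = 1.27 V

With gate tied to drain, V_GS = V_DS ≥ V_GS − V_TN, so the device is in saturation.
KCL at the drain: ½ k_n (V_GS − V_TN)² = (V_DD − V_GS)/R.
Let x = V_GS − 0.815. Then 56.7 x² + x − 12.09 = 0, giving x = 0.453 V (positive root), so V_GS = 1.27 V.
I_D = (V_DD − V_GS)/R = (12.9 − 1.27) / 36.2 = 0.321 mA.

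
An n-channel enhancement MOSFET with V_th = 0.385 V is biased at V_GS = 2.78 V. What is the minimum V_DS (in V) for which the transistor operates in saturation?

V_DS,sat = 2.39 V

The boundary between triode and saturation is V_DS = V_GS − V_th = V_ov.
V_ov = 2.78 − 0.385 = 2.39 V.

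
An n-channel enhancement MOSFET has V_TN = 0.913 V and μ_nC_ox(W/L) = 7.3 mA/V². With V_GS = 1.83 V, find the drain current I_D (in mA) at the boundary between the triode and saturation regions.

At the boundary V_DS = V_ov = V_GS − V_TN = 1.83 − 0.913 = 0.917 V.
I_D = ½ k_n V_ov² = 0.5 × 7.3 × 0.917² = 3.07 mA.

I_D = 3.07 mA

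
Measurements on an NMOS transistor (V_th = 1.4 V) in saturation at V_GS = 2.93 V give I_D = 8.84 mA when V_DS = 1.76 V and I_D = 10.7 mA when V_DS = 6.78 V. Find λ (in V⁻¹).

λ = 0.0453 V⁻¹

With V_GS fixed, I_D ∝ (1 + λ V_DS) in saturation, so I_D2/I_D1 = (1 + λ V_DS2)/(1 + λ V_DS1).
10.7/8.84 = 1.21 = (1 + 6.78 λ)/(1 + 1.76 λ).
Solving: λ (I_D1 V_DS2 − I_D2 V_DS1) = I_D2 − I_D1, so λ = (10.7 − 8.84) / (8.84 × 6.78 − 10.7 × 1.76) = 1.86 / 41.1 = 0.0453 V⁻¹.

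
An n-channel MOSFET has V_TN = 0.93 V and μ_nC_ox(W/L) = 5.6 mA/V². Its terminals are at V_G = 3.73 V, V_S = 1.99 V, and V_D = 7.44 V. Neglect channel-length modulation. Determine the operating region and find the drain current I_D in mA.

Saturation; I_D = 1.84 mA

V_GS = V_G − V_S = 3.73 − 1.99 = 1.74 V; V_DS = V_D − V_S = 7.44 − 1.99 = 5.45 V.
V_ov = V_GS − V_TN = 1.74 − 0.93 = 0.81 V.
Since V_DS = 5.45 V ≥ V_ov = 0.81 V, the device is in saturation.
I_D = ½ k_n V_ov² = 0.5 × 5.6 × 0.81² = 1.84 mA.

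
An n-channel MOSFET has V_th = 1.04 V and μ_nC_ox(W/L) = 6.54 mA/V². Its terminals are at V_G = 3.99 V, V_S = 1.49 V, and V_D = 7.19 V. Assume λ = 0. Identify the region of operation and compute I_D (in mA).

Saturation; I_D = 6.97 mA

V_GS = V_G − V_S = 3.99 − 1.49 = 2.5 V; V_DS = V_D − V_S = 7.19 − 1.49 = 5.7 V.
V_ov = V_GS − V_th = 2.5 − 1.04 = 1.46 V.
Since V_DS = 5.7 V ≥ V_ov = 1.46 V, the device is in saturation.
I_D = ½ k_n V_ov² = 0.5 × 6.54 × 1.46² = 6.97 mA.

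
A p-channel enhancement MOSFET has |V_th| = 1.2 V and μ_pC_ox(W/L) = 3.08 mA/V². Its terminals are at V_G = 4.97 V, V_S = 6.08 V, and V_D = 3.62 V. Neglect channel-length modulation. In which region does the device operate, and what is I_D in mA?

V_SG = V_S − V_G = 6.08 − 4.97 = 1.11 V; V_SD = V_S − V_D = 6.08 − 3.62 = 2.46 V.
V_SG = 1.11 V < |V_th| = 1.2 V, so the transistor is in cutoff.

Cutoff; I_D = 0 mA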